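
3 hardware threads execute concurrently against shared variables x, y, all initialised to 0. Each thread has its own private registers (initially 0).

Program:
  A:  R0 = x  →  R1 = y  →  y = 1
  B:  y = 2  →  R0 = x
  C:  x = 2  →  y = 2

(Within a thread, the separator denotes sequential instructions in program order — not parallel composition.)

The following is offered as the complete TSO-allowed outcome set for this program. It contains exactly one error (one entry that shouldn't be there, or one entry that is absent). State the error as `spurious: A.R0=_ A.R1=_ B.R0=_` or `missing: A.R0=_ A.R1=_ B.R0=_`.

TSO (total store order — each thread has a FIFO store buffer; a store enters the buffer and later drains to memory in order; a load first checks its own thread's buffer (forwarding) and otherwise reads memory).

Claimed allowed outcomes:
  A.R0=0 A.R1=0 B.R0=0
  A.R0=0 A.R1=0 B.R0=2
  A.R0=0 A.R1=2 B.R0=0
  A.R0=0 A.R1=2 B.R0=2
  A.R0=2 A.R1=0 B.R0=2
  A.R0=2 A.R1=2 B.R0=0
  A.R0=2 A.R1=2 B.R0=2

missing: A.R0=2 A.R1=0 B.R0=0

outcome vector order: (A.R0,A.R1,B.R0)
under TSO → 0/0/0, 0/0/2, 0/2/0, 0/2/2, 2/0/0, 2/0/2, 2/2/0, 2/2/2
TSO∖claimed = {2/0/0}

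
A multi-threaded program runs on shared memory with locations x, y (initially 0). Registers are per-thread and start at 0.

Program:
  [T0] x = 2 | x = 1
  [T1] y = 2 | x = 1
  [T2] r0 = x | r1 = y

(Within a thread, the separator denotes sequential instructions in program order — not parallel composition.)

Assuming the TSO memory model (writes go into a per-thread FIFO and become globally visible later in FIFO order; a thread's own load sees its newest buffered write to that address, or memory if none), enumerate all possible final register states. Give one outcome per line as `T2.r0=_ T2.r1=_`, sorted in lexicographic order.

T2.r0=0 T2.r1=0
T2.r0=0 T2.r1=2
T2.r0=1 T2.r1=0
T2.r0=1 T2.r1=2
T2.r0=2 T2.r1=0
T2.r0=2 T2.r1=2

outcome vector order: (T2.r0,T2.r1)
|TSO outcomes| = 6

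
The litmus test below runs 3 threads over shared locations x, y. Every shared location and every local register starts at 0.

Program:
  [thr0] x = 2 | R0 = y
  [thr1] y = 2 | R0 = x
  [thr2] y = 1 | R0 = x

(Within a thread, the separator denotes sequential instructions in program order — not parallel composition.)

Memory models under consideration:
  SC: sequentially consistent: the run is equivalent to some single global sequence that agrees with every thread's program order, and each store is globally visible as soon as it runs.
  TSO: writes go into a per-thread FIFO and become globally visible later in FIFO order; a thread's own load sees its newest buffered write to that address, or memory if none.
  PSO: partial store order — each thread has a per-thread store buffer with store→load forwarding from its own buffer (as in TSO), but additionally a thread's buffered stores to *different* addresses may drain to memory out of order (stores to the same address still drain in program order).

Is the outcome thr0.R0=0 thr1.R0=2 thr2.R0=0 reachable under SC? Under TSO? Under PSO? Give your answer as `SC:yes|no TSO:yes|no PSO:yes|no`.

SC:no TSO:yes PSO:yes

outcome vector order: (thr0.R0,thr1.R0,thr2.R0)
under SC → <0 2 2>; <1 0 0>; <1 0 2>; <1 2 0>; <1 2 2>; <2 0 0>; <2 0 2>; <2 2 0>; <2 2 2>
under TSO → <0 0 0>; <0 0 2>; <0 2 0>; <0 2 2>; <1 0 0>; <1 0 2>; <1 2 0>; <1 2 2>; <2 0 0>; <2 0 2>; <2 2 0>; <2 2 2>
under PSO → <0 0 0>; <0 0 2>; <0 2 0>; <0 2 2>; <1 0 0>; <1 0 2>; <1 2 0>; <1 2 2>; <2 0 0>; <2 0 2>; <2 2 0>; <2 2 2>
target <0 2 0> ∈ {TSO,PSO}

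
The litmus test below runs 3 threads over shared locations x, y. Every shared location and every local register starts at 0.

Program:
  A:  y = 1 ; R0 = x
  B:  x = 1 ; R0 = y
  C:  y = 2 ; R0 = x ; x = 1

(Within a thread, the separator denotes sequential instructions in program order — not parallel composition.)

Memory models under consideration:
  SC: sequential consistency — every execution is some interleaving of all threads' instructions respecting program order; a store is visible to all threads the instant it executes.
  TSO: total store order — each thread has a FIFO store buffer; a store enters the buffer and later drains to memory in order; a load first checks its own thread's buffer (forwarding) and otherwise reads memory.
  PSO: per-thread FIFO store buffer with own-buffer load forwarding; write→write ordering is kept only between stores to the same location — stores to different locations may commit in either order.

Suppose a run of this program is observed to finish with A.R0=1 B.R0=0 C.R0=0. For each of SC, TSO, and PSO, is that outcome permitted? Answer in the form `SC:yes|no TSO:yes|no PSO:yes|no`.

SC:no TSO:yes PSO:yes

outcome vector order: (A.R0,B.R0,C.R0)
SC: 9 outcomes — {<0 1 0> <0 1 1> <0 2 0> <0 2 1> <1 0 1> <1 1 0> <1 1 1> <1 2 0> <1 2 1>}
TSO: 12 outcomes — {<0 0 0> <0 0 1> <0 1 0> <0 1 1> <0 2 0> <0 2 1> <1 0 0> <1 0 1> <1 1 0> <1 1 1> <1 2 0> <1 2 1>}
PSO: 12 outcomes — {<0 0 0> <0 0 1> <0 1 0> <0 1 1> <0 2 0> <0 2 1> <1 0 0> <1 0 1> <1 1 0> <1 1 1> <1 2 0> <1 2 1>}
target <1 0 0> ∈ {TSO,PSO}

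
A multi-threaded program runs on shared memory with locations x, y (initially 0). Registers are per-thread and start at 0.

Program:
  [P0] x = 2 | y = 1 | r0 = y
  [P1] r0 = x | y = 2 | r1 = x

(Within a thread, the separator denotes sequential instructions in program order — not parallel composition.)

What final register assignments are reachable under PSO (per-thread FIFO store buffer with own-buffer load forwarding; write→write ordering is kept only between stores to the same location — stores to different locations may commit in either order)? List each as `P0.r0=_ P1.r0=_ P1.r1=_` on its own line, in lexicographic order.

outcome vector order: (P0.r0,P1.r0,P1.r1)
|PSO outcomes| = 6

P0.r0=1 P1.r0=0 P1.r1=0
P0.r0=1 P1.r0=0 P1.r1=2
P0.r0=1 P1.r0=2 P1.r1=2
P0.r0=2 P1.r0=0 P1.r1=0
P0.r0=2 P1.r0=0 P1.r1=2
P0.r0=2 P1.r0=2 P1.r1=2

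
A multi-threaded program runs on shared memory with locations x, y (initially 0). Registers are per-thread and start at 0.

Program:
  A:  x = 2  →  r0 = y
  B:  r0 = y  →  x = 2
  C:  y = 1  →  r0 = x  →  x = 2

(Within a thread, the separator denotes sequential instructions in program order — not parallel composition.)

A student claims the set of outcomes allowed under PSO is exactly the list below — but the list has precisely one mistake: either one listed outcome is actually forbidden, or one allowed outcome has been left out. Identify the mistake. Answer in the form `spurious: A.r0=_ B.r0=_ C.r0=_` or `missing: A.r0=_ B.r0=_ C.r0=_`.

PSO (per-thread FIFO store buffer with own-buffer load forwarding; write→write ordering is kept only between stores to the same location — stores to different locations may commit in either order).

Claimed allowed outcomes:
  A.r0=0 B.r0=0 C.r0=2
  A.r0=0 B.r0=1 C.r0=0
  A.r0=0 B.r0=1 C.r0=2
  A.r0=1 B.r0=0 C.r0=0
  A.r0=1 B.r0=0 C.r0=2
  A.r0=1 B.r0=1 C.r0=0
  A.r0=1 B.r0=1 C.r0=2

outcome vector order: (A.r0,B.r0,C.r0)
PSO: 8 outcomes — {0/0/0 0/0/2 0/1/0 0/1/2 1/0/0 1/0/2 1/1/0 1/1/2}
PSO∖claimed = {0/0/0}

missing: A.r0=0 B.r0=0 C.r0=0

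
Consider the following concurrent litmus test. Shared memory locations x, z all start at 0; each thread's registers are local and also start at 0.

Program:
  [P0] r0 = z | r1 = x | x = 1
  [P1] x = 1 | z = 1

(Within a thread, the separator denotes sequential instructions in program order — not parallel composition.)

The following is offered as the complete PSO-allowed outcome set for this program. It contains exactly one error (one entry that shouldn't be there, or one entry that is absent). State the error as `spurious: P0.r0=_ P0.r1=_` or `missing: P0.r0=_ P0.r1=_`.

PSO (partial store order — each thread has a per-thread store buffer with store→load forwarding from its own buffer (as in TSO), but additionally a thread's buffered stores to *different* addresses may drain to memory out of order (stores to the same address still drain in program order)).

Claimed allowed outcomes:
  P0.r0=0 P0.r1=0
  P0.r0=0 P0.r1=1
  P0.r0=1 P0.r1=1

outcome vector order: (P0.r0,P0.r1)
PSO (4): 00, 01, 10, 11
PSO∖claimed = {10}

missing: P0.r0=1 P0.r1=0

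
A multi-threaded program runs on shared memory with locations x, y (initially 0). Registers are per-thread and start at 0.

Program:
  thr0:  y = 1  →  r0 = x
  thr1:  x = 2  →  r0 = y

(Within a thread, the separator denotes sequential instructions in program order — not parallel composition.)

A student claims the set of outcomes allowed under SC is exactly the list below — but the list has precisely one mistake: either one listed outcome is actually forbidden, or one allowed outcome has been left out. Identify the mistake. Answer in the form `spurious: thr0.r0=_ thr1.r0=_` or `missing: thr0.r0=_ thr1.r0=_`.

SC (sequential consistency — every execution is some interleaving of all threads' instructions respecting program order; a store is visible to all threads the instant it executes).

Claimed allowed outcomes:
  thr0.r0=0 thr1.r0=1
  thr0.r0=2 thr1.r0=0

missing: thr0.r0=2 thr1.r0=1

outcome vector order: (thr0.r0,thr1.r0)
SC (3): 01 20 21
SC∖claimed = {21}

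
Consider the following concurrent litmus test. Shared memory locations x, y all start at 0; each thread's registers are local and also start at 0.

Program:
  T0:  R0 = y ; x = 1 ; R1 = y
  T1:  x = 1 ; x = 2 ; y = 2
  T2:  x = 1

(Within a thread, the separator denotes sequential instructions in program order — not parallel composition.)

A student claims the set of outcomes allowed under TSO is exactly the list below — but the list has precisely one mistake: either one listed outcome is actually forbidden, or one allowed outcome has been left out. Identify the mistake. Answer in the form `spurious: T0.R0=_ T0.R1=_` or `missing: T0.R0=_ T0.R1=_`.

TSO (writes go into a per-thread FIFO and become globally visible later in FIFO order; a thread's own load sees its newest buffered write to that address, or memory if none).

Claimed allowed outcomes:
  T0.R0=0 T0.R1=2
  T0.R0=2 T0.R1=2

outcome vector order: (T0.R0,T0.R1)
TSO: 3 outcomes — {00 02 22}
TSO∖claimed = {00}

missing: T0.R0=0 T0.R1=0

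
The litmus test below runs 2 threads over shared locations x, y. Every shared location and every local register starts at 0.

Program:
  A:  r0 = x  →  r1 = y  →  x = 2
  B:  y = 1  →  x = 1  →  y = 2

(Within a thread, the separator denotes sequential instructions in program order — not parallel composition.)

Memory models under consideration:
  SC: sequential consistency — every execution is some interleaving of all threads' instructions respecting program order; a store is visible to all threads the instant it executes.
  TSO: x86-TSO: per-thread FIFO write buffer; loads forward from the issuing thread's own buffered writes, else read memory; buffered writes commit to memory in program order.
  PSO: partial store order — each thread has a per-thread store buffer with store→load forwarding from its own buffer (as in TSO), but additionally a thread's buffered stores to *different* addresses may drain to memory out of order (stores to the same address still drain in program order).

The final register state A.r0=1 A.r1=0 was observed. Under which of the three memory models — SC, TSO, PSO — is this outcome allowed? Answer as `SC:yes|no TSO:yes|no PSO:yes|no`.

outcome vector order: (A.r0,A.r1)
[SC] allowed = {<0 0> <0 1> <0 2> <1 1> <1 2>}
[TSO] allowed = {<0 0> <0 1> <0 2> <1 1> <1 2>}
[PSO] allowed = {<0 0> <0 1> <0 2> <1 0> <1 1> <1 2>}
target <1 0> ∈ {PSO}

SC:no TSO:no PSO:yes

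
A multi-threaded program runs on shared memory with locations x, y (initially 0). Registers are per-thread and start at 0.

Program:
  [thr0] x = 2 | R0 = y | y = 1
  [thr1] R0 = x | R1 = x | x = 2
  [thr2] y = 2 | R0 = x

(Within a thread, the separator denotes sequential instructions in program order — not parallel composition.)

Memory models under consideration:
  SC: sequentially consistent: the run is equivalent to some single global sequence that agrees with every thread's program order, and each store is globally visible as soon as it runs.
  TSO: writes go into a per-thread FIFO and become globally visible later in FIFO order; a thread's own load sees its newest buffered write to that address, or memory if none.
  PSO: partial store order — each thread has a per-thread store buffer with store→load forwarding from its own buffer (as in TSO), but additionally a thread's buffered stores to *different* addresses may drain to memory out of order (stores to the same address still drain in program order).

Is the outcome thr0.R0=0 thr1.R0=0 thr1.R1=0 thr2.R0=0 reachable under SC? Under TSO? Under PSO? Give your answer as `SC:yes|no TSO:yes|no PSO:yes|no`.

outcome vector order: (thr0.R0,thr1.R0,thr1.R1,thr2.R0)
[SC] allowed = {0/0/0/2, 0/0/2/2, 0/2/2/2, 2/0/0/0, 2/0/0/2, 2/0/2/0, 2/0/2/2, 2/2/2/0, 2/2/2/2}
[TSO] allowed = {0/0/0/0, 0/0/0/2, 0/0/2/0, 0/0/2/2, 0/2/2/0, 0/2/2/2, 2/0/0/0, 2/0/0/2, 2/0/2/0, 2/0/2/2, 2/2/2/0, 2/2/2/2}
[PSO] allowed = {0/0/0/0, 0/0/0/2, 0/0/2/0, 0/0/2/2, 0/2/2/0, 0/2/2/2, 2/0/0/0, 2/0/0/2, 2/0/2/0, 2/0/2/2, 2/2/2/0, 2/2/2/2}
target 0/0/0/0 ∈ {TSO,PSO}

SC:no TSO:yes PSO:yes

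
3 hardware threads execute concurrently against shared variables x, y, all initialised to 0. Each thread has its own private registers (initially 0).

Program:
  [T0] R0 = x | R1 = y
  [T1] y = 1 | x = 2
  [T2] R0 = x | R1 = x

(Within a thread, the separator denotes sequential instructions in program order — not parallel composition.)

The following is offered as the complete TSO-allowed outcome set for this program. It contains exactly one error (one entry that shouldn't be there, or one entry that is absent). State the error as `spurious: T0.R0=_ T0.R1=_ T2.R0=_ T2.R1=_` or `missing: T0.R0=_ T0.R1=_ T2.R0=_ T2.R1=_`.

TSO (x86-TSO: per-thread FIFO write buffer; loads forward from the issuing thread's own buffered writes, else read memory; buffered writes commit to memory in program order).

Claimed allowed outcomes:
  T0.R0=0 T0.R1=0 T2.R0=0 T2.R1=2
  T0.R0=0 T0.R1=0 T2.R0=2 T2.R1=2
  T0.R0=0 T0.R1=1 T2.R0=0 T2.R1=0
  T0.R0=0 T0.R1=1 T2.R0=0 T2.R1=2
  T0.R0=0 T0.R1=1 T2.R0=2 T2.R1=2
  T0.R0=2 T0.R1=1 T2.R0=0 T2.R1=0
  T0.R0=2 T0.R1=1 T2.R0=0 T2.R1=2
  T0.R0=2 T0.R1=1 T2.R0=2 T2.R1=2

outcome vector order: (T0.R0,T0.R1,T2.R0,T2.R1)
TSO: 9 outcomes — {0/0/0/0; 0/0/0/2; 0/0/2/2; 0/1/0/0; 0/1/0/2; 0/1/2/2; 2/1/0/0; 2/1/0/2; 2/1/2/2}
TSO∖claimed = {0/0/0/0}

missing: T0.R0=0 T0.R1=0 T2.R0=0 T2.R1=0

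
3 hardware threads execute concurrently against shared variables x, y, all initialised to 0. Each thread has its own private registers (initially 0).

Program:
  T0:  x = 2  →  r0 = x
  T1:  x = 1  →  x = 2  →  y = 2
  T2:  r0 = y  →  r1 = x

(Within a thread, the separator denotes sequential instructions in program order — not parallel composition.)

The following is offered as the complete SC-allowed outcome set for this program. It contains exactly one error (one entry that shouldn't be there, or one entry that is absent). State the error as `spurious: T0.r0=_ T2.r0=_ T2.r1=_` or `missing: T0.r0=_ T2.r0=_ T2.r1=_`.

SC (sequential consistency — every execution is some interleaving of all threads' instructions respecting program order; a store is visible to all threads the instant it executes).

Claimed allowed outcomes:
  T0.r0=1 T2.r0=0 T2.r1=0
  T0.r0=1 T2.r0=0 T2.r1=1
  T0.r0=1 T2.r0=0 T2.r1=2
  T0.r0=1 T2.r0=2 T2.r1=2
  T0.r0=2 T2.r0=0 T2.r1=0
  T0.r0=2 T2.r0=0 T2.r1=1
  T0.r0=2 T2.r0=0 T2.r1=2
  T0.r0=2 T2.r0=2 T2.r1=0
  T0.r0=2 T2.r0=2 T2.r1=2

spurious: T0.r0=2 T2.r0=2 T2.r1=0

outcome vector order: (T0.r0,T2.r0,T2.r1)
under SC → 1/0/0, 1/0/1, 1/0/2, 1/2/2, 2/0/0, 2/0/1, 2/0/2, 2/2/2
claimed∖SC = {2/2/0}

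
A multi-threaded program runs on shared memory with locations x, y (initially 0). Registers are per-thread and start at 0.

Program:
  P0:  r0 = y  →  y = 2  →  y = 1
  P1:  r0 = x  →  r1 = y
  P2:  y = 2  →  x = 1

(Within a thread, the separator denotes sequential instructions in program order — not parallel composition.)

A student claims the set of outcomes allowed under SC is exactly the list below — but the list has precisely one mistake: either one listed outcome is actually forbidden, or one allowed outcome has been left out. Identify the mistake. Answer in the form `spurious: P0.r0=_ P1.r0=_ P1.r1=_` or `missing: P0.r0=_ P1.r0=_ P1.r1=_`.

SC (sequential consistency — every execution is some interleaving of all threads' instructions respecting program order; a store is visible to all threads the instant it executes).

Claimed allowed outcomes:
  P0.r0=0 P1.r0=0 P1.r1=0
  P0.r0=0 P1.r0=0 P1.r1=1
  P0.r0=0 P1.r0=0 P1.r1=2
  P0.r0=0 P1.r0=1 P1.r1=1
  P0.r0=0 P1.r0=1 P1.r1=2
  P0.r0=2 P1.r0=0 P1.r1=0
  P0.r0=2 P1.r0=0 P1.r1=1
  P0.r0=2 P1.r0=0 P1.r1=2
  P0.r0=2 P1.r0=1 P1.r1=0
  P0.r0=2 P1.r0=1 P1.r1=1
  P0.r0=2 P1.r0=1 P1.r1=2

spurious: P0.r0=2 P1.r0=1 P1.r1=0

outcome vector order: (P0.r0,P1.r0,P1.r1)
SC (10): (0,0,0) (0,0,1) (0,0,2) (0,1,1) (0,1,2) (2,0,0) (2,0,1) (2,0,2) (2,1,1) (2,1,2)
claimed∖SC = {(2,1,0)}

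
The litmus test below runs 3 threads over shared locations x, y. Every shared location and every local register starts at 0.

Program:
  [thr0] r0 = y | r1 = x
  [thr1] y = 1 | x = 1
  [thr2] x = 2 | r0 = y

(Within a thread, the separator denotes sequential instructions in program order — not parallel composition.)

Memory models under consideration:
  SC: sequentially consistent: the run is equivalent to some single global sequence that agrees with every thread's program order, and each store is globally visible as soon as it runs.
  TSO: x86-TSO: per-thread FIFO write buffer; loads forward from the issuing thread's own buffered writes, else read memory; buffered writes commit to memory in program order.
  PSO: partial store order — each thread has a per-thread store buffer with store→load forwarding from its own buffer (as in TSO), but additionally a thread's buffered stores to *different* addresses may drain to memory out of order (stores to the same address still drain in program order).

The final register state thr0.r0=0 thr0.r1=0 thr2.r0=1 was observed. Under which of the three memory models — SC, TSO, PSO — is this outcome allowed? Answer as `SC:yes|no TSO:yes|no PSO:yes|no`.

outcome vector order: (thr0.r0,thr0.r1,thr2.r0)
under SC → <0 0 0> <0 0 1> <0 1 0> <0 1 1> <0 2 0> <0 2 1> <1 0 1> <1 1 0> <1 1 1> <1 2 0> <1 2 1>
under TSO → <0 0 0> <0 0 1> <0 1 0> <0 1 1> <0 2 0> <0 2 1> <1 0 0> <1 0 1> <1 1 0> <1 1 1> <1 2 0> <1 2 1>
under PSO → <0 0 0> <0 0 1> <0 1 0> <0 1 1> <0 2 0> <0 2 1> <1 0 0> <1 0 1> <1 1 0> <1 1 1> <1 2 0> <1 2 1>
target <0 0 1> ∈ {SC,TSO,PSO}

SC:yes TSO:yes PSO:yes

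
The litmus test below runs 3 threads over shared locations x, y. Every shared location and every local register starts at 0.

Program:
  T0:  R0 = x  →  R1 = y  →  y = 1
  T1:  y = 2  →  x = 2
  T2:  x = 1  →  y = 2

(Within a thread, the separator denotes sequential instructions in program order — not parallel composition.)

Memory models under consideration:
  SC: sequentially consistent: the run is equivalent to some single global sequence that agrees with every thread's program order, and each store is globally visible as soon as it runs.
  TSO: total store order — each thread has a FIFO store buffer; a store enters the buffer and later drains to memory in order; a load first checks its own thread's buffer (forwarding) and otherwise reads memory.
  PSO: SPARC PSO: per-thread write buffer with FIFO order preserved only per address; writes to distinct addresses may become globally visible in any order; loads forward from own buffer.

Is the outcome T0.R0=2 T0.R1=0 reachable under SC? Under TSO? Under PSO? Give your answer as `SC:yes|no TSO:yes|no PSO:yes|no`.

SC:no TSO:no PSO:yes

outcome vector order: (T0.R0,T0.R1)
SC: 5 outcomes — {<0 0> <0 2> <1 0> <1 2> <2 2>}
TSO: 5 outcomes — {<0 0> <0 2> <1 0> <1 2> <2 2>}
PSO: 6 outcomes — {<0 0> <0 2> <1 0> <1 2> <2 0> <2 2>}
target <2 0> ∈ {PSO}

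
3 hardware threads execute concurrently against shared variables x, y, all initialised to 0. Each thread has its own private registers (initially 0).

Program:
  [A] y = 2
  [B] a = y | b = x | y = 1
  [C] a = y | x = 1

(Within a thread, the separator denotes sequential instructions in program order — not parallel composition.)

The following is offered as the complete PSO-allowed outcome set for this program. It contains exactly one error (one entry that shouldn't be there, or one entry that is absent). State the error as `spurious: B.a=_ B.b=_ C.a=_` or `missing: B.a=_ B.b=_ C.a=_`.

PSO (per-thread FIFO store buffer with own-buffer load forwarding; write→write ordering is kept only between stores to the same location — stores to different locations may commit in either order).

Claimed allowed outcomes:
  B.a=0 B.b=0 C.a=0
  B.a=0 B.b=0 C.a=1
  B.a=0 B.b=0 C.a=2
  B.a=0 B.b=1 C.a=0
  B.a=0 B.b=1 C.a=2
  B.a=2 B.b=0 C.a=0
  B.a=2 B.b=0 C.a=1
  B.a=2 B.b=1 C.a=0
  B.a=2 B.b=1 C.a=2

outcome vector order: (B.a,B.b,C.a)
under PSO → 0/0/0; 0/0/1; 0/0/2; 0/1/0; 0/1/2; 2/0/0; 2/0/1; 2/0/2; 2/1/0; 2/1/2
PSO∖claimed = {2/0/2}

missing: B.a=2 B.b=0 C.a=2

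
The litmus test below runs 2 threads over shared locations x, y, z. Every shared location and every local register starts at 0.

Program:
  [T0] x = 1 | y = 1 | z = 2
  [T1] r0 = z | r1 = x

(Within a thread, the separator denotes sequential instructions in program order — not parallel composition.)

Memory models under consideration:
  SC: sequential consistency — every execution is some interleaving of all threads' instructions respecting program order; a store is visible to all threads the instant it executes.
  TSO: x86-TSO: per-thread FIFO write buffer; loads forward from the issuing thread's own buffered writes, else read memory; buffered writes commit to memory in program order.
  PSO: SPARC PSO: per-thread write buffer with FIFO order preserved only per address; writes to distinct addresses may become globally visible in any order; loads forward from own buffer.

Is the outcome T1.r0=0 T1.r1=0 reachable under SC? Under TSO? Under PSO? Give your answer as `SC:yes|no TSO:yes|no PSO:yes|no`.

SC:yes TSO:yes PSO:yes

outcome vector order: (T1.r0,T1.r1)
under SC → 0/0 0/1 2/1
under TSO → 0/0 0/1 2/1
under PSO → 0/0 0/1 2/0 2/1
target 0/0 ∈ {SC,TSO,PSO}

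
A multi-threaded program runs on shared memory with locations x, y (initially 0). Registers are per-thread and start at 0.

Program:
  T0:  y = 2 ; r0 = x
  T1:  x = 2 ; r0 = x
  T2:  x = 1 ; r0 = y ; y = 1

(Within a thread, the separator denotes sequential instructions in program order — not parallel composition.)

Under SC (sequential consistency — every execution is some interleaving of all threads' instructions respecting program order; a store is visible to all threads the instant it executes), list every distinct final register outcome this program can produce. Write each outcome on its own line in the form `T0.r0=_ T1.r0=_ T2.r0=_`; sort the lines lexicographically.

outcome vector order: (T0.r0,T1.r0,T2.r0)
|SC outcomes| = 9

T0.r0=0 T1.r0=1 T2.r0=2
T0.r0=0 T1.r0=2 T2.r0=2
T0.r0=1 T1.r0=1 T2.r0=0
T0.r0=1 T1.r0=1 T2.r0=2
T0.r0=1 T1.r0=2 T2.r0=0
T0.r0=1 T1.r0=2 T2.r0=2
T0.r0=2 T1.r0=1 T2.r0=2
T0.r0=2 T1.r0=2 T2.r0=0
T0.r0=2 T1.r0=2 T2.r0=2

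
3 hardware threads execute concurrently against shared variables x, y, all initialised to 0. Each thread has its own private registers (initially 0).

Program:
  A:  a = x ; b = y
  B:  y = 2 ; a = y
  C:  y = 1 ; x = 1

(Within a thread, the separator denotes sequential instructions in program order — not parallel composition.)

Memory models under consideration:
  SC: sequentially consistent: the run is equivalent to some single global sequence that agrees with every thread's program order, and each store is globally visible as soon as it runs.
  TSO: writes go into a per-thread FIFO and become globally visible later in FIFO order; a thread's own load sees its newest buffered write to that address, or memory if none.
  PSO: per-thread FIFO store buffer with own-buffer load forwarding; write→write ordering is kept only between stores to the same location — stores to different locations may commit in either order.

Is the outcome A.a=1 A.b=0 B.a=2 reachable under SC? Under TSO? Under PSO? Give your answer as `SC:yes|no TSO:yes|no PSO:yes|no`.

outcome vector order: (A.a,A.b,B.a)
SC (9): (0,0,1), (0,0,2), (0,1,1), (0,1,2), (0,2,1), (0,2,2), (1,1,1), (1,1,2), (1,2,2)
TSO (9): (0,0,1), (0,0,2), (0,1,1), (0,1,2), (0,2,1), (0,2,2), (1,1,1), (1,1,2), (1,2,2)
PSO (12): (0,0,1), (0,0,2), (0,1,1), (0,1,2), (0,2,1), (0,2,2), (1,0,1), (1,0,2), (1,1,1), (1,1,2), (1,2,1), (1,2,2)
target (1,0,2) ∈ {PSO}

SC:no TSO:no PSO:yes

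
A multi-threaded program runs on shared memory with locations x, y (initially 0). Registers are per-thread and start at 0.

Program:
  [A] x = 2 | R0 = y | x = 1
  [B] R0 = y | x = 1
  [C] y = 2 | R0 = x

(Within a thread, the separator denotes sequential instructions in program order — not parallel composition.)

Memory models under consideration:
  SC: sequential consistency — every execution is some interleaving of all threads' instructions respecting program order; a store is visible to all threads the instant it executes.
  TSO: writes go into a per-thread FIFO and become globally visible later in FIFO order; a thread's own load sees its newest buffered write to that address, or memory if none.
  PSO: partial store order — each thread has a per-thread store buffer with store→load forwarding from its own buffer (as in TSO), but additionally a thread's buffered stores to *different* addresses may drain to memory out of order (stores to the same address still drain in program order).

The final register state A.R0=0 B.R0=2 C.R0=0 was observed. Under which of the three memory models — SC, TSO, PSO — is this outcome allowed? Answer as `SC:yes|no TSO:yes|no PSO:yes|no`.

SC:no TSO:yes PSO:yes

outcome vector order: (A.R0,B.R0,C.R0)
SC: 10 outcomes — {0/0/1 0/0/2 0/2/1 0/2/2 2/0/0 2/0/1 2/0/2 2/2/0 2/2/1 2/2/2}
TSO: 12 outcomes — {0/0/0 0/0/1 0/0/2 0/2/0 0/2/1 0/2/2 2/0/0 2/0/1 2/0/2 2/2/0 2/2/1 2/2/2}
PSO: 12 outcomes — {0/0/0 0/0/1 0/0/2 0/2/0 0/2/1 0/2/2 2/0/0 2/0/1 2/0/2 2/2/0 2/2/1 2/2/2}
target 0/2/0 ∈ {TSO,PSO}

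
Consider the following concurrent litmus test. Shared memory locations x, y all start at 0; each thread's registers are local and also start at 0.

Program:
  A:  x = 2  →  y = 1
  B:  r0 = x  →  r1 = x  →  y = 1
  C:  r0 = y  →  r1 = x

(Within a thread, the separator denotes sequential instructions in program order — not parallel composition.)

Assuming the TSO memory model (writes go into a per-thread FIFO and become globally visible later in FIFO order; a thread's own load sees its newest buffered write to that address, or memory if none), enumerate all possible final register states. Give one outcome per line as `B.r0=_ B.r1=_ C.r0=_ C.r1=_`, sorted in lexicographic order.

outcome vector order: (B.r0,B.r1,C.r0,C.r1)
|TSO outcomes| = 10

B.r0=0 B.r1=0 C.r0=0 C.r1=0
B.r0=0 B.r1=0 C.r0=0 C.r1=2
B.r0=0 B.r1=0 C.r0=1 C.r1=0
B.r0=0 B.r1=0 C.r0=1 C.r1=2
B.r0=0 B.r1=2 C.r0=0 C.r1=0
B.r0=0 B.r1=2 C.r0=0 C.r1=2
B.r0=0 B.r1=2 C.r0=1 C.r1=2
B.r0=2 B.r1=2 C.r0=0 C.r1=0
B.r0=2 B.r1=2 C.r0=0 C.r1=2
B.r0=2 B.r1=2 C.r0=1 C.r1=2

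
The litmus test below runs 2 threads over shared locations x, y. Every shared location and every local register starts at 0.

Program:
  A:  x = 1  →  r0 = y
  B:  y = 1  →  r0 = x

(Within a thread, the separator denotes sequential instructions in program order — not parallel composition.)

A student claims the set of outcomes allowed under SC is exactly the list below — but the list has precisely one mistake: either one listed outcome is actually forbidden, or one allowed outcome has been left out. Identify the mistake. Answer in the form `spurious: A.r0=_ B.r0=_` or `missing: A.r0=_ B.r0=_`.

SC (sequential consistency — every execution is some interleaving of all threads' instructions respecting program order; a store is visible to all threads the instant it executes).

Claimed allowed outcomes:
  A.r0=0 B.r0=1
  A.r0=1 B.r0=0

outcome vector order: (A.r0,B.r0)
under SC → <0 1> <1 0> <1 1>
SC∖claimed = {<1 1>}

missing: A.r0=1 B.r0=1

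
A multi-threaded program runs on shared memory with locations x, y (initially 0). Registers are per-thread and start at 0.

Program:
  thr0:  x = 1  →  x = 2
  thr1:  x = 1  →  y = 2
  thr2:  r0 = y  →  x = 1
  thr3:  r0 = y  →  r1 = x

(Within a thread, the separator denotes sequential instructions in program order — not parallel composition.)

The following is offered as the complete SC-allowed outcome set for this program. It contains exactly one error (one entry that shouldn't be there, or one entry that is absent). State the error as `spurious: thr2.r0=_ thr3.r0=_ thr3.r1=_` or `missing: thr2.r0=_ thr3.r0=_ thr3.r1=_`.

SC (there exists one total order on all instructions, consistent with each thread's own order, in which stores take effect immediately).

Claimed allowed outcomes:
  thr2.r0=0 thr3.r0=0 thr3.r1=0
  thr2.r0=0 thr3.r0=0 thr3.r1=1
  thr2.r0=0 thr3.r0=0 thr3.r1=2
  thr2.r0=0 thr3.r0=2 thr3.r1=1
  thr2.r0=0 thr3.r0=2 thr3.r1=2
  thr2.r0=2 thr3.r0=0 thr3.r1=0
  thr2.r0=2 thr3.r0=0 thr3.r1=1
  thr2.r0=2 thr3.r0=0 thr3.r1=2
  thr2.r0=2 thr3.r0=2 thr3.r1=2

outcome vector order: (thr2.r0,thr3.r0,thr3.r1)
under SC → (0,0,0), (0,0,1), (0,0,2), (0,2,1), (0,2,2), (2,0,0), (2,0,1), (2,0,2), (2,2,1), (2,2,2)
SC∖claimed = {(2,2,1)}

missing: thr2.r0=2 thr3.r0=2 thr3.r1=1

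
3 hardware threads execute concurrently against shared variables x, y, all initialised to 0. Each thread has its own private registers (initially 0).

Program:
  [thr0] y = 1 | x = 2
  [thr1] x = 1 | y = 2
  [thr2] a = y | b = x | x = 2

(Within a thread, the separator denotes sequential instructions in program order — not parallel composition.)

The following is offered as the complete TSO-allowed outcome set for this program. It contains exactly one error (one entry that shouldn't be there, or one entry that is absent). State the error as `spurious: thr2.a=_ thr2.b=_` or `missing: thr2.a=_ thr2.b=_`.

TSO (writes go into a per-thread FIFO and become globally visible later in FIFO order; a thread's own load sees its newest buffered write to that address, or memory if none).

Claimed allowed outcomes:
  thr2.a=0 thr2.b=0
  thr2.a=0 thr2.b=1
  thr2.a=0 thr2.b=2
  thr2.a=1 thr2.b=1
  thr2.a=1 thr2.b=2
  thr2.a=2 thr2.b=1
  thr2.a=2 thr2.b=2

outcome vector order: (thr2.a,thr2.b)
TSO: 8 outcomes — {00, 01, 02, 10, 11, 12, 21, 22}
TSO∖claimed = {10}

missing: thr2.a=1 thr2.b=0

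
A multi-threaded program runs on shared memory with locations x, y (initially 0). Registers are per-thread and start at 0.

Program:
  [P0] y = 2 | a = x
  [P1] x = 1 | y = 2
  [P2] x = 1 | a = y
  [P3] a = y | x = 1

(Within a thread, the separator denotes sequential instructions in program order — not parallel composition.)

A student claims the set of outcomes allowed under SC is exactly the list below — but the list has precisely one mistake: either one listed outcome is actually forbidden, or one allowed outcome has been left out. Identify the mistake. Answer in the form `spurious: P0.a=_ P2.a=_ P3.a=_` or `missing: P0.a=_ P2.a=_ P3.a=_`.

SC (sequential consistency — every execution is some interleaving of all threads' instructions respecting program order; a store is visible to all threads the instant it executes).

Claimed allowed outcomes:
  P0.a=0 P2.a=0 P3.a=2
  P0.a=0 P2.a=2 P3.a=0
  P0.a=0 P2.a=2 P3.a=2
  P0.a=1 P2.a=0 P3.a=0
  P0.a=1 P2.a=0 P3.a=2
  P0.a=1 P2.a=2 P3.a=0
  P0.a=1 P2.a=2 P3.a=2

outcome vector order: (P0.a,P2.a,P3.a)
SC: 6 outcomes — {(0,2,0), (0,2,2), (1,0,0), (1,0,2), (1,2,0), (1,2,2)}
claimed∖SC = {(0,0,2)}

spurious: P0.a=0 P2.a=0 P3.a=2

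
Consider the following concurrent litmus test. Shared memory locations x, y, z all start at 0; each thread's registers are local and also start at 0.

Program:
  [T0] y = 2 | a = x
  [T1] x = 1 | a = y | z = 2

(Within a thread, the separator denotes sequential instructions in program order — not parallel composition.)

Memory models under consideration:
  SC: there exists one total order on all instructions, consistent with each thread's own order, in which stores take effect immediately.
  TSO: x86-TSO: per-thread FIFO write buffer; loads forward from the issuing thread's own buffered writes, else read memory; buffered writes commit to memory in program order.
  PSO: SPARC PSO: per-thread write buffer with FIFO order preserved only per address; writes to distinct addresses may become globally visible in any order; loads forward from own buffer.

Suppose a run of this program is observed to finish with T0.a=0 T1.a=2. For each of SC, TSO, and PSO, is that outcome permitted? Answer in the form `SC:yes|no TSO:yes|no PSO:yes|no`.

outcome vector order: (T0.a,T1.a)
[SC] allowed = {0/2 1/0 1/2}
[TSO] allowed = {0/0 0/2 1/0 1/2}
[PSO] allowed = {0/0 0/2 1/0 1/2}
target 0/2 ∈ {SC,TSO,PSO}

SC:yes TSO:yes PSO:yes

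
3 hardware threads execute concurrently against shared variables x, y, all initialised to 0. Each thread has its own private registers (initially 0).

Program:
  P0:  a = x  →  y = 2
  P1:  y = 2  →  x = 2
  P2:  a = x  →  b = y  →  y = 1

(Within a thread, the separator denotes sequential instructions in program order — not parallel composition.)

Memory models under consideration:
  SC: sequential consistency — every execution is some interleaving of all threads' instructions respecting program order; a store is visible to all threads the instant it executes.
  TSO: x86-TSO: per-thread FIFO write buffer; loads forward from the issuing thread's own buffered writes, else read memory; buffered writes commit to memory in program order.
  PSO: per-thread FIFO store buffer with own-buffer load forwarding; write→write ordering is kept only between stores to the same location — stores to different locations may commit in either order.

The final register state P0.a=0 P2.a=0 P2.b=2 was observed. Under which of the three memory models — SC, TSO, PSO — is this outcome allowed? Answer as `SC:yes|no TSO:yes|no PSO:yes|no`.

outcome vector order: (P0.a,P2.a,P2.b)
SC: 6 outcomes — {000, 002, 022, 200, 202, 222}
TSO: 6 outcomes — {000, 002, 022, 200, 202, 222}
PSO: 8 outcomes — {000, 002, 020, 022, 200, 202, 220, 222}
target 002 ∈ {SC,TSO,PSO}

SC:yes TSO:yes PSO:yes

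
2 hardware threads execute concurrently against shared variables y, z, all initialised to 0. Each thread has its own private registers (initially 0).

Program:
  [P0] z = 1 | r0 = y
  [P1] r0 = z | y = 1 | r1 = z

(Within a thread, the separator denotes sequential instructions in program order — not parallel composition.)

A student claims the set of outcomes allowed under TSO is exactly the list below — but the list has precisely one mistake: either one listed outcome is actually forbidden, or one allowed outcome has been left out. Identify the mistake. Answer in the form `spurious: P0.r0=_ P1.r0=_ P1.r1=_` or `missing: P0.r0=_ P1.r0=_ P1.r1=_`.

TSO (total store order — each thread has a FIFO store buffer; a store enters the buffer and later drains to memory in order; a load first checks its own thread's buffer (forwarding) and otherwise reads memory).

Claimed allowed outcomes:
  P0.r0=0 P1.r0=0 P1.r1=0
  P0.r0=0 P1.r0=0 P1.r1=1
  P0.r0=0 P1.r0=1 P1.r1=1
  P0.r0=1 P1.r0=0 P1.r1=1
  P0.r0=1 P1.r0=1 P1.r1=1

outcome vector order: (P0.r0,P1.r0,P1.r1)
[TSO] allowed = {000 001 011 100 101 111}
TSO∖claimed = {100}

missing: P0.r0=1 P1.r0=0 P1.r1=0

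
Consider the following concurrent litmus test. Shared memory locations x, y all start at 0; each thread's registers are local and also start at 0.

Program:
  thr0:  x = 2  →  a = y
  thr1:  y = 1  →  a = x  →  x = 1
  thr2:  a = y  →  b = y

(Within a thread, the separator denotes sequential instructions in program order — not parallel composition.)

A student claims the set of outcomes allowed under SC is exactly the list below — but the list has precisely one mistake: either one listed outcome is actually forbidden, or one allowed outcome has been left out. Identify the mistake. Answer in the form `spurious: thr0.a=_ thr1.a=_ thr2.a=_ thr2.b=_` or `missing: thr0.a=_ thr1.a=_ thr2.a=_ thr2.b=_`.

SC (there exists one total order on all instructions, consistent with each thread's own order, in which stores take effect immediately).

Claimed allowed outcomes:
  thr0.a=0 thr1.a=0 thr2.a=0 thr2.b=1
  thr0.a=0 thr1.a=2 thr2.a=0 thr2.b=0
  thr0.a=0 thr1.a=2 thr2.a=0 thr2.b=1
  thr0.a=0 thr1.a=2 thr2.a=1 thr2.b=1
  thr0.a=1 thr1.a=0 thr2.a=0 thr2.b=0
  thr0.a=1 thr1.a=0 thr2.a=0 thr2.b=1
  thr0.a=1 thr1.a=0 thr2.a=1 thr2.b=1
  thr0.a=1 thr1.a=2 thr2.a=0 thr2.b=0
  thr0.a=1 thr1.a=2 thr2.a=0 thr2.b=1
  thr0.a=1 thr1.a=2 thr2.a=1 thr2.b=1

spurious: thr0.a=0 thr1.a=0 thr2.a=0 thr2.b=1

outcome vector order: (thr0.a,thr1.a,thr2.a,thr2.b)
[SC] allowed = {0/2/0/0, 0/2/0/1, 0/2/1/1, 1/0/0/0, 1/0/0/1, 1/0/1/1, 1/2/0/0, 1/2/0/1, 1/2/1/1}
claimed∖SC = {0/0/0/1}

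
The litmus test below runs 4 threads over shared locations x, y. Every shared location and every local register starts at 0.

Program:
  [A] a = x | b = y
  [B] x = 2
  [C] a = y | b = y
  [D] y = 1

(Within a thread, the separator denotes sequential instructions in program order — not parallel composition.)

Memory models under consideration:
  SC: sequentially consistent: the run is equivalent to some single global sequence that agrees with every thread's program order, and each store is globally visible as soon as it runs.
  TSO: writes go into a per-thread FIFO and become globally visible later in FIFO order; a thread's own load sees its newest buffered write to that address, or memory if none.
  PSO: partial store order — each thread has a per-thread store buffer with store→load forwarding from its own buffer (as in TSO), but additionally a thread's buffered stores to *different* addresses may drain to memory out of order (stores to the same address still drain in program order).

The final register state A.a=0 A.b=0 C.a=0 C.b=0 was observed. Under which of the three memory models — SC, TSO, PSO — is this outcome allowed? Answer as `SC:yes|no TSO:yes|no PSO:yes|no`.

SC:yes TSO:yes PSO:yes

outcome vector order: (A.a,A.b,C.a,C.b)
[SC] allowed = {0/0/0/0; 0/0/0/1; 0/0/1/1; 0/1/0/0; 0/1/0/1; 0/1/1/1; 2/0/0/0; 2/0/0/1; 2/0/1/1; 2/1/0/0; 2/1/0/1; 2/1/1/1}
[TSO] allowed = {0/0/0/0; 0/0/0/1; 0/0/1/1; 0/1/0/0; 0/1/0/1; 0/1/1/1; 2/0/0/0; 2/0/0/1; 2/0/1/1; 2/1/0/0; 2/1/0/1; 2/1/1/1}
[PSO] allowed = {0/0/0/0; 0/0/0/1; 0/0/1/1; 0/1/0/0; 0/1/0/1; 0/1/1/1; 2/0/0/0; 2/0/0/1; 2/0/1/1; 2/1/0/0; 2/1/0/1; 2/1/1/1}
target 0/0/0/0 ∈ {SC,TSO,PSO}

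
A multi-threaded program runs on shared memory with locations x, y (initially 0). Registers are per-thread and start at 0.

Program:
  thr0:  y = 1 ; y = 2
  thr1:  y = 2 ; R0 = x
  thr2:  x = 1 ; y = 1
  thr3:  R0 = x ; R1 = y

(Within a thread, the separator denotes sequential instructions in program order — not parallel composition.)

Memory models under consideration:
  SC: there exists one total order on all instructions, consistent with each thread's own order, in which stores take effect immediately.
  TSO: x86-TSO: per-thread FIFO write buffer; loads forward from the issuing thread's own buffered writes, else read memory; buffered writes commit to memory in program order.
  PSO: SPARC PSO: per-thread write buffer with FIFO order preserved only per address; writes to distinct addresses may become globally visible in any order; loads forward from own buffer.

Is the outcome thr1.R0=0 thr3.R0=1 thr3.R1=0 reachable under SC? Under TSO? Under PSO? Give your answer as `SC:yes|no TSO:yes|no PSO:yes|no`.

SC:no TSO:yes PSO:yes

outcome vector order: (thr1.R0,thr3.R0,thr3.R1)
SC (11): (0,0,0); (0,0,1); (0,0,2); (0,1,1); (0,1,2); (1,0,0); (1,0,1); (1,0,2); (1,1,0); (1,1,1); (1,1,2)
TSO (12): (0,0,0); (0,0,1); (0,0,2); (0,1,0); (0,1,1); (0,1,2); (1,0,0); (1,0,1); (1,0,2); (1,1,0); (1,1,1); (1,1,2)
PSO (12): (0,0,0); (0,0,1); (0,0,2); (0,1,0); (0,1,1); (0,1,2); (1,0,0); (1,0,1); (1,0,2); (1,1,0); (1,1,1); (1,1,2)
target (0,1,0) ∈ {TSO,PSO}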